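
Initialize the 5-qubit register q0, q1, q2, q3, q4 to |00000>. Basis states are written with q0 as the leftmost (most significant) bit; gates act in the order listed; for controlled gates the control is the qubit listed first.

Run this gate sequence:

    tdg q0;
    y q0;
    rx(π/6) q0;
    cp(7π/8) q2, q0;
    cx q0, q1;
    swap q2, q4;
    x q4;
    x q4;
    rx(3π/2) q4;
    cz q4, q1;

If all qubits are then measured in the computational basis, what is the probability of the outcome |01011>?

A full measurement returns |01011> with probability 0.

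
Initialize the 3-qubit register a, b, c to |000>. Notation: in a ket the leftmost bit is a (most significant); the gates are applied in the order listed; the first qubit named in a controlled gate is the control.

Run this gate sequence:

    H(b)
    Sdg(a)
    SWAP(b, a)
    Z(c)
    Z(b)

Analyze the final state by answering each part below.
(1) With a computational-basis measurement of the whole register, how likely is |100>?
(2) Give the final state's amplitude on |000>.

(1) The probability of measuring |100> is 1/2.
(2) The amplitude on |000> is sqrt(2)/2.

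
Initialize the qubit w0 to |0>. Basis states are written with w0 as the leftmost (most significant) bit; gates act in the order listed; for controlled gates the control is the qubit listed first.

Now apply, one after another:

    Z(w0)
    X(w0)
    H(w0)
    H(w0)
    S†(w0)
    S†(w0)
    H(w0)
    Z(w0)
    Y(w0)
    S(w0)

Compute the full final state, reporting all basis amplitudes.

The final amplitudes are sqrt(2)*I/2 on |0>, sqrt(2)/2 on |1>.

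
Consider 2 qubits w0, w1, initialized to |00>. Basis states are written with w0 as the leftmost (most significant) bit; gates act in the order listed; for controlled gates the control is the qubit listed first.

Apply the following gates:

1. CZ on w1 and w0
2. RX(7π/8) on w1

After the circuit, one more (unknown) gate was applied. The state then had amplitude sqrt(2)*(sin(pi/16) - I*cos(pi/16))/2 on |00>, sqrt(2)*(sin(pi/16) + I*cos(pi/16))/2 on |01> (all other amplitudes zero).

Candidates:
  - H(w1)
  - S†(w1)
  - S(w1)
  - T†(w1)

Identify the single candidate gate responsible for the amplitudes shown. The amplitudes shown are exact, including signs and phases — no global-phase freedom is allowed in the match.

The unique candidate consistent with the amplitudes is H(w1).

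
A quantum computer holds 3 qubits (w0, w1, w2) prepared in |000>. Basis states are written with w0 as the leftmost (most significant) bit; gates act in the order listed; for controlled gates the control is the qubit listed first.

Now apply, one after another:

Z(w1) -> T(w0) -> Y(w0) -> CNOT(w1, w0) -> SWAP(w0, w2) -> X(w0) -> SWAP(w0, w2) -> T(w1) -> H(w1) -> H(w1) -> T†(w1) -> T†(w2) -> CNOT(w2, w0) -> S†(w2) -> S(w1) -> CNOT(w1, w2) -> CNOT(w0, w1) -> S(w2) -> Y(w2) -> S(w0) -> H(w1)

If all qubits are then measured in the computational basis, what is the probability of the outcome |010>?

The probability of measuring |010> is 1/2.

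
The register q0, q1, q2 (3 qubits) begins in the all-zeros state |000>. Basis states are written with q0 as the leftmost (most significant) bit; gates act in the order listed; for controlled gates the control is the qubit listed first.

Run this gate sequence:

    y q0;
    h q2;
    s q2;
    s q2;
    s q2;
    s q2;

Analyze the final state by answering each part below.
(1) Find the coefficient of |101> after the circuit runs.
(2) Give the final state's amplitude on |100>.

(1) The final state's coefficient on |101> equals sqrt(2)*I/2.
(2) |100> carries amplitude sqrt(2)*I/2 in the final state.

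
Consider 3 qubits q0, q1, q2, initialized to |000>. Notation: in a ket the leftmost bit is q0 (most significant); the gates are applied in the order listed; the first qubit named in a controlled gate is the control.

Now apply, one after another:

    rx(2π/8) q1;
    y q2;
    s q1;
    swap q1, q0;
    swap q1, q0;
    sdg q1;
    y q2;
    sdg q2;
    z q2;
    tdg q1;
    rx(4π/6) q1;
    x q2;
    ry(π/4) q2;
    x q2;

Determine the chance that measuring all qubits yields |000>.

The probability of measuring |000> is -sqrt(3)/16 - sqrt(6)/32 + sqrt(2)/16 + 3/16. Key observation: the block from step 2 through step 7 cancels to the identity and can be dropped.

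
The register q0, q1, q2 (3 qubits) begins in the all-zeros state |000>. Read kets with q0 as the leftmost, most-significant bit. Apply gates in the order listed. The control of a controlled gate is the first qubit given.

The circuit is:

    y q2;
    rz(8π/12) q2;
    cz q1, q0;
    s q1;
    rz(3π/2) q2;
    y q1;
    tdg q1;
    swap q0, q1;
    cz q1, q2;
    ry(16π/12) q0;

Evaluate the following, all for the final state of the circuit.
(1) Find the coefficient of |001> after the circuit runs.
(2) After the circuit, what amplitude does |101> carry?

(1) The amplitude on |001> is sqrt(3)*exp(5*I*pi/6)/2.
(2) The amplitude on |101> is exp(5*I*pi/6)/2.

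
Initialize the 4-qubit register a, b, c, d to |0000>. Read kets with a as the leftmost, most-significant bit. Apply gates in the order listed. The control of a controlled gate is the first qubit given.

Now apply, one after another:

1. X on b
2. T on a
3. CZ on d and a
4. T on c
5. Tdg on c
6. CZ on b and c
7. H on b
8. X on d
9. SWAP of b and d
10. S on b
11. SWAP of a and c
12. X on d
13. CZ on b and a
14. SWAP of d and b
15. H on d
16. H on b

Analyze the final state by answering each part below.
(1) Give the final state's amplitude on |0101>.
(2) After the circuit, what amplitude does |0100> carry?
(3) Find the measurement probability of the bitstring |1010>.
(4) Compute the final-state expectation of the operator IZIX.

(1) The amplitude on |0101> is sqrt(2)*I/2.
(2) |0100> carries amplitude -sqrt(2)*I/2 in the final state.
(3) The probability of measuring |1010> is 0.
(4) In the final state, IZIX has expectation 1.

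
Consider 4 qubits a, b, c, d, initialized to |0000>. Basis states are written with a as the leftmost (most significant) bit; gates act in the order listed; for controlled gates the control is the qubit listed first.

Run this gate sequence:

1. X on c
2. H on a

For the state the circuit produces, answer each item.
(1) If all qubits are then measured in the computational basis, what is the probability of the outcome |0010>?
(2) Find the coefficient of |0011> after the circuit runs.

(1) Outcome |0010> occurs with probability 1/2.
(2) The final state's coefficient on |0011> equals 0.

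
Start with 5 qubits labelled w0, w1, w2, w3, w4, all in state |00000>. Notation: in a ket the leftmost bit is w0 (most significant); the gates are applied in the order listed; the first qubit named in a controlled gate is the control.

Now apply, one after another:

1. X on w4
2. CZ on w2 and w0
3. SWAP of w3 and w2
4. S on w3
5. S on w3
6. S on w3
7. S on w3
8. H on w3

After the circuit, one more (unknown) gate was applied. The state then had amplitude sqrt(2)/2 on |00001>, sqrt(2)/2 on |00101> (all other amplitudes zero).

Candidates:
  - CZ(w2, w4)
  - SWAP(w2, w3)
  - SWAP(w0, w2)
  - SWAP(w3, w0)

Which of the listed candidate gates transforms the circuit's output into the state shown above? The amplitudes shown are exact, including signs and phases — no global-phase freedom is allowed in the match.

It was SWAP(w2, w3) that produced the state shown. Key observation: steps 4-7 multiply out to the identity, so the circuit reduces to the remaining gates.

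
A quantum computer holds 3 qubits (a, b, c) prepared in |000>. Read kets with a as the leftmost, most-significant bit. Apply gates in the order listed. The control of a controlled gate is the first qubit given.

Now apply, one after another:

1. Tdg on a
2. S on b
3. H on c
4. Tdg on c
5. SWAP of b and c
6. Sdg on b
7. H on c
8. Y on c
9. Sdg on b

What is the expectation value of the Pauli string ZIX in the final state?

In the final state, ZIX has expectation -1.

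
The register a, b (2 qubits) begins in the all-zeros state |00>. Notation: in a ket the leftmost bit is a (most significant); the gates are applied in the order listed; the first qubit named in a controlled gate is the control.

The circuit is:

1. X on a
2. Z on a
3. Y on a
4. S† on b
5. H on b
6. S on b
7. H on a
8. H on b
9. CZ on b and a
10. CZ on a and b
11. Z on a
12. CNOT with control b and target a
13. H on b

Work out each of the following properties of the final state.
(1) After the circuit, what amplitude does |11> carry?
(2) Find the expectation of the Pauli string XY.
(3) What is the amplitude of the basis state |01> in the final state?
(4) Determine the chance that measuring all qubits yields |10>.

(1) The final state's coefficient on |11> equals -I/2.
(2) In the final state, XY has expectation 1.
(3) The amplitude on |01> is I/2.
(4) The probability of measuring |10> is 1/4.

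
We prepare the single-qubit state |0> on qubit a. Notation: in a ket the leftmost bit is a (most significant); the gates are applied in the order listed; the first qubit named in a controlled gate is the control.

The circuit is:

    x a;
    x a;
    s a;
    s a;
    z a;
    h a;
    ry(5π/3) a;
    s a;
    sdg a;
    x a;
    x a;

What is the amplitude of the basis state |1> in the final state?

The amplitude on |1> is -sqrt(6)/4 + sqrt(2)/4.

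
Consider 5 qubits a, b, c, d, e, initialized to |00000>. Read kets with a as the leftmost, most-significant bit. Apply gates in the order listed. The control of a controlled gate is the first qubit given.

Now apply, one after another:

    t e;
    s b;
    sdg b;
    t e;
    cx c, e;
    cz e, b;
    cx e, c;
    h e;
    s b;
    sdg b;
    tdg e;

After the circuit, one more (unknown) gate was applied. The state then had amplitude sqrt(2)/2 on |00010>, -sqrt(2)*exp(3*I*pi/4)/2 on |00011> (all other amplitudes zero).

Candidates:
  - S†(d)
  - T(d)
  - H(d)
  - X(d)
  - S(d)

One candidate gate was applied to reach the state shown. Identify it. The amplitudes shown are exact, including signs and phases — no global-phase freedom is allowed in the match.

The applied gate was X(d).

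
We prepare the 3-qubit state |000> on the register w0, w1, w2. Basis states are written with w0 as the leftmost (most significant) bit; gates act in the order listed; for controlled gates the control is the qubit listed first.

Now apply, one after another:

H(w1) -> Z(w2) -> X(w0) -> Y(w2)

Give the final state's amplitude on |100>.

The amplitude on |100> is 0.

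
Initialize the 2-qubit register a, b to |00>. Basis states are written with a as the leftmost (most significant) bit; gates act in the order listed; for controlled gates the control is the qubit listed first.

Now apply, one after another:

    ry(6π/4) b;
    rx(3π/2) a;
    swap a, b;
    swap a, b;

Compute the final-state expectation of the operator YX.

The expectation value of YX is -1. Key observation: the block from step 3 through step 4 cancels to the identity and can be dropped.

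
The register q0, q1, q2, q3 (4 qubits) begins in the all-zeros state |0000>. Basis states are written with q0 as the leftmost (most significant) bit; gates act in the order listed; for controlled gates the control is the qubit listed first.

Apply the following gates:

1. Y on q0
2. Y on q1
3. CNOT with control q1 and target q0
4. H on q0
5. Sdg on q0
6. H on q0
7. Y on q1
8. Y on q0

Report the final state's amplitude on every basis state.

After the circuit, the state carries amplitude 1/2 + I/2 on |0000>, -1/2 + I/2 on |1000>, and 0 on every other basis state.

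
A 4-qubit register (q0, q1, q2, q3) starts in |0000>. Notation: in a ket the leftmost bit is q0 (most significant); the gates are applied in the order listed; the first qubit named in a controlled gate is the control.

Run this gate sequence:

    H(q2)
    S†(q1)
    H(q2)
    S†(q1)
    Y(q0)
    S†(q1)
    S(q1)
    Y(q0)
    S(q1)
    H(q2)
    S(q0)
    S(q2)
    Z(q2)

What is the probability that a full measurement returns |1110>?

A full measurement returns |1110> with probability 0.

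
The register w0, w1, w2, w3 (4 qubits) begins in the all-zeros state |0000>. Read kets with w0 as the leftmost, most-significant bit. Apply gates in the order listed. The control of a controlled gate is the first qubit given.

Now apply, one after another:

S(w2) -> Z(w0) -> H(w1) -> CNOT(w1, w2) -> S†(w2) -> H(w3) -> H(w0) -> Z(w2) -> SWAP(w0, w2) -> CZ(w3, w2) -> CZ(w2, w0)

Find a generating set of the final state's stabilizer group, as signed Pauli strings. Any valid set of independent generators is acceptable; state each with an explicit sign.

One valid set of independent stabilizer generators is +XYZI, +IZXZ, +IIZX, +ZZII (any independent generating set of the same group is equally correct).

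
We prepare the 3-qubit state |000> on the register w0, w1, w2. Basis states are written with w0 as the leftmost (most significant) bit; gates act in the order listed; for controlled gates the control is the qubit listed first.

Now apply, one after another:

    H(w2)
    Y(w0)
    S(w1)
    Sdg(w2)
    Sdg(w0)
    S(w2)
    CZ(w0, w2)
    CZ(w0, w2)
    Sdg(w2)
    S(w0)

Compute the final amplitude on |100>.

The final state's coefficient on |100> equals sqrt(2)*I/2.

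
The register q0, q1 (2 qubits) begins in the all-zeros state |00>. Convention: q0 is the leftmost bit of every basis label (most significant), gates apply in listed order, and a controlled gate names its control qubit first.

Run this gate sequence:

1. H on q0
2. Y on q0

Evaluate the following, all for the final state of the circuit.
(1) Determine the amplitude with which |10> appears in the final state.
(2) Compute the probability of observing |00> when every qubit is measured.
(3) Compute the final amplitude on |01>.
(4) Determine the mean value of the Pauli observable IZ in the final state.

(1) |10> carries amplitude sqrt(2)*I/2 in the final state.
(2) A full measurement returns |00> with probability 1/2.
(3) |01> carries amplitude 0 in the final state.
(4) The expectation value of IZ is 1.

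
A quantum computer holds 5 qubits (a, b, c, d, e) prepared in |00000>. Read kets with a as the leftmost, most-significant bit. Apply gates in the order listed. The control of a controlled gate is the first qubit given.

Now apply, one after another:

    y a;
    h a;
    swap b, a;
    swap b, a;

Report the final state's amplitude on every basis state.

After the circuit, the state carries amplitude sqrt(2)*I/2 on |00000>, -sqrt(2)*I/2 on |10000>, and 0 on every other basis state. Key observation: steps 3-4 multiply out to the identity, so the circuit reduces to the remaining gates.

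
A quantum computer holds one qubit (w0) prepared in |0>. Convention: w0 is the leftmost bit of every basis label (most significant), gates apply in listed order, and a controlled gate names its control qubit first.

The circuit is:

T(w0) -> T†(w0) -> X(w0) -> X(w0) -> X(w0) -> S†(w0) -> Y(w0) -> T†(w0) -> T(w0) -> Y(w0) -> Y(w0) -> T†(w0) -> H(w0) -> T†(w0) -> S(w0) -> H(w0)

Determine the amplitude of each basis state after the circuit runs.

After the circuit, the state carries amplitude -1/2 - exp(I*pi/4)/2 on |0>, -1/2 + exp(I*pi/4)/2 on |1>. Key observation: gates 4-5 undo each other exactly, leaving only the rest of the circuit to track.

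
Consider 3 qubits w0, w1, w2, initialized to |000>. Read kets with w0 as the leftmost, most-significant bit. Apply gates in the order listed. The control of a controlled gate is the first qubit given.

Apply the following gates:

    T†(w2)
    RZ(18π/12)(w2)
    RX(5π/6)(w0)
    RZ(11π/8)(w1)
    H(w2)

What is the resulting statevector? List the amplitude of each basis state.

After the circuit, the state carries amplitude (-1 + sqrt(3))*exp(9*I*pi/16)/4 on |000>, (-1 + sqrt(3))*exp(9*I*pi/16)/4 on |001>, 0 on |010>, 0 on |011>, (1 + sqrt(3))*exp(I*pi/16)/4 on |100>, (1 + sqrt(3))*exp(I*pi/16)/4 on |101>, 0 on |110>, 0 on |111>.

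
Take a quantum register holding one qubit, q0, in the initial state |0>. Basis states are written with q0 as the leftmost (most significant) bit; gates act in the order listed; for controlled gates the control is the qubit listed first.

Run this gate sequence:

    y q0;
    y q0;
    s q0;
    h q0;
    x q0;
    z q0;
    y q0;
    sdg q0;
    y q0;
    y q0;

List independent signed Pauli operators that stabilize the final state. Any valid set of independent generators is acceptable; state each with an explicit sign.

The stabilizer group can be generated by -Y, among other valid generating sets.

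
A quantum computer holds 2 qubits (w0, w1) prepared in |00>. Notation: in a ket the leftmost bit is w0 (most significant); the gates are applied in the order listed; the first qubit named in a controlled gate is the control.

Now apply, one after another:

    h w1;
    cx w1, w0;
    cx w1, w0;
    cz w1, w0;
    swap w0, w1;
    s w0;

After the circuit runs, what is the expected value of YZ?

In the final state, YZ has expectation 1. Key observation: gates 2-3 undo each other exactly, leaving only the rest of the circuit to track.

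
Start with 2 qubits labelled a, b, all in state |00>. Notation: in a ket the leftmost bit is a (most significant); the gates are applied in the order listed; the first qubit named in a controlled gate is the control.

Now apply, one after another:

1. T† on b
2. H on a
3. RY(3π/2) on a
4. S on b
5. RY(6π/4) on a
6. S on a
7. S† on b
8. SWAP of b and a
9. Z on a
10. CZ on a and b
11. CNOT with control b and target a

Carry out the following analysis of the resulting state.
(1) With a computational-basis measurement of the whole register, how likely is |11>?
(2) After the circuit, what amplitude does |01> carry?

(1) The probability of measuring |11> is 1/2.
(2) The amplitude on |01> is 0.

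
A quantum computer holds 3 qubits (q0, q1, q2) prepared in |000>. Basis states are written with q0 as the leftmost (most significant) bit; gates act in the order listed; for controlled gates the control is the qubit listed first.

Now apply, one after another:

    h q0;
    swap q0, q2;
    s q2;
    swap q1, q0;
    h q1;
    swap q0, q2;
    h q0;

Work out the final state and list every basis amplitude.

After the circuit, the state carries amplitude sqrt(2)*(1 + I)/4 on |000>, 0 on |001>, sqrt(2)*(1 + I)/4 on |010>, 0 on |011>, sqrt(2)*(1 - I)/4 on |100>, 0 on |101>, sqrt(2)*(1 - I)/4 on |110>, 0 on |111>.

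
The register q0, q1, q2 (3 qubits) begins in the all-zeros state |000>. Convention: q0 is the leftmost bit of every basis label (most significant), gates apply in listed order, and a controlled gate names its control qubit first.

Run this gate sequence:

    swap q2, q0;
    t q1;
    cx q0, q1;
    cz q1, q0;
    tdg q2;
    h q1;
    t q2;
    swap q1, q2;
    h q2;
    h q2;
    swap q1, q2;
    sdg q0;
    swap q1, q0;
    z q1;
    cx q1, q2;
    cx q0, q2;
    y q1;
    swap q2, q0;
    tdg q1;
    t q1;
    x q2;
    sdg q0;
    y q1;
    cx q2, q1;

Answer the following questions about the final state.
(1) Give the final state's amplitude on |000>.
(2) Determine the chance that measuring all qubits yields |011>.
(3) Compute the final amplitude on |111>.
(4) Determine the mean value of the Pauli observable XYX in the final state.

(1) |000> carries amplitude 0 in the final state. Key observation: steps 8-11 multiply out to the identity, so the circuit reduces to the remaining gates.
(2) A full measurement returns |011> with probability 1/2.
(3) The final state's coefficient on |111> equals 0.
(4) In the final state, XYX has expectation 1.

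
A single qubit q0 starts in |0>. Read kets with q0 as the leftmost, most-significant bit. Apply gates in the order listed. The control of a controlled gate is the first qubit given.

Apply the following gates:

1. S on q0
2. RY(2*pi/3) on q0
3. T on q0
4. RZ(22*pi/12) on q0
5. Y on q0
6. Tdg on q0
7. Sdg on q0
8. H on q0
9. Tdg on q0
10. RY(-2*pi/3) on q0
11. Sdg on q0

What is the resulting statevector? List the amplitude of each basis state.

The final amplitudes are -sqrt(6)*exp(7*I*pi/12)/8 + sqrt(2)*exp(5*I*pi/6)/8 + sqrt(6)*exp(2*I*pi/3)/8 + 3*sqrt(2)*exp(5*I*pi/12)/8 on |0>, -3*sqrt(2)*exp(I*pi/6)/8 - sqrt(6)*exp(I*pi/3)/8 - sqrt(6)*exp(11*I*pi/12)/8 - sqrt(2)*exp(I*pi/12)/8 on |1>.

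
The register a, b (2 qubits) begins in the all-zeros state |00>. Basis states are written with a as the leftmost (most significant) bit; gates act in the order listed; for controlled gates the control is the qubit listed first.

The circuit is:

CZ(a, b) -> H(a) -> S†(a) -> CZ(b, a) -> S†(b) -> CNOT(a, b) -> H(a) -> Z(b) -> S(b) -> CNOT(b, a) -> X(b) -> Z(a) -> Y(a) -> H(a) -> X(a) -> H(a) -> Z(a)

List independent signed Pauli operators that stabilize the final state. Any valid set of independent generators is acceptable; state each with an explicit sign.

The final state is stabilized by the group generated by -XZ, -ZX; other independent generating sets are equally valid. Key observation: the block from step 14 through step 17 cancels to the identity and can be dropped.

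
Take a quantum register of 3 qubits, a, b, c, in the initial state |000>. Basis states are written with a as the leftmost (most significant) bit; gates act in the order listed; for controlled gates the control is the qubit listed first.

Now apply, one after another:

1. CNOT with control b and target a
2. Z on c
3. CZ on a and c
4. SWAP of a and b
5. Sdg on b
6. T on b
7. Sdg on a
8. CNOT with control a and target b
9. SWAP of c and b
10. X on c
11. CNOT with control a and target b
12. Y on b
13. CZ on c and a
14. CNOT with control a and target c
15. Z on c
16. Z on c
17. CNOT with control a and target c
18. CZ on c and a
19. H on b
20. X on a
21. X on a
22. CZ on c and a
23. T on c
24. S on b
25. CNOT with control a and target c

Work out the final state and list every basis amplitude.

After the circuit, the state carries amplitude sqrt(2)*exp(3*I*pi/4)/2 on |001>, sqrt(2)*exp(I*pi/4)/2 on |011>, and 0 on every other basis state. Key observation: steps 13-18 multiply out to the identity, so the circuit reduces to the remaining gates.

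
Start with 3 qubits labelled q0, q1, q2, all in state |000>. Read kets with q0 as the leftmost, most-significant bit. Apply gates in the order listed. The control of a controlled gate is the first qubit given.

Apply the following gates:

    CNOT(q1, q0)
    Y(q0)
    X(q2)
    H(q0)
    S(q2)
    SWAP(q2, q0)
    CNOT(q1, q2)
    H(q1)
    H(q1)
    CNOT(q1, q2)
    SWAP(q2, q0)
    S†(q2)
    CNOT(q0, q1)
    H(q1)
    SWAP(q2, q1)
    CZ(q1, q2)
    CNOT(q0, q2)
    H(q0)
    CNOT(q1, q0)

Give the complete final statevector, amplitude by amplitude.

The final amplitudes are sqrt(2)*I/2 on |010>, -sqrt(2)*I/2 on |111>, and 0 on every other basis state. Key observation: gates 5-12 undo each other exactly, leaving only the rest of the circuit to track.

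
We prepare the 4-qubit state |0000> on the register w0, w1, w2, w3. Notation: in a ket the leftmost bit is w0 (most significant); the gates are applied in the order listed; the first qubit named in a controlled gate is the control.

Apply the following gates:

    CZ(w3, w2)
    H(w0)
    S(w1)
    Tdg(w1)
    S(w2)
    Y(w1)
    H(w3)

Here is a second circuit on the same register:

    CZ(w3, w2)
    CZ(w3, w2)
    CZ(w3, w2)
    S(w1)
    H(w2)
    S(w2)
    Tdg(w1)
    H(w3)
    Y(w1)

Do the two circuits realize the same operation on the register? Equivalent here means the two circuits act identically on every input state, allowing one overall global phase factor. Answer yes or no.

No — the two circuits implement different unitaries, even allowing a global phase.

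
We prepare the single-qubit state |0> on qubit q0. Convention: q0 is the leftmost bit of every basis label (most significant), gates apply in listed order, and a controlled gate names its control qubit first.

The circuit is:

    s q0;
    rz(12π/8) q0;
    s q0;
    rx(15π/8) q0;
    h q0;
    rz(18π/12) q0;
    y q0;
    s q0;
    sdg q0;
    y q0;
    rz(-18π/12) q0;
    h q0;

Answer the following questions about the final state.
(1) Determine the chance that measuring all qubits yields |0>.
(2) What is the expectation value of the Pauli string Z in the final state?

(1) The probability of measuring |0> is cos(pi/16)**2. Key observation: the block from step 5 through step 12 cancels to the identity and can be dropped.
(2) The expectation value of Z is sqrt(sqrt(2) + 2)/2.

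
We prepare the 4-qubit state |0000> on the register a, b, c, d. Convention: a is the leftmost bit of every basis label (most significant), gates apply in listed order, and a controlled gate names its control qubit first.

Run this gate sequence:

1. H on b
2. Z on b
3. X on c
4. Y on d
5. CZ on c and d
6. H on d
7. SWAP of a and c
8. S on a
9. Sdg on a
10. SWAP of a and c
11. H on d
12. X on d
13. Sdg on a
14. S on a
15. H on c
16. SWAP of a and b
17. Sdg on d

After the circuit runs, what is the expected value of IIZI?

The observable IIZI averages to 0. Key observation: the block from step 6 through step 11 cancels to the identity and can be dropped.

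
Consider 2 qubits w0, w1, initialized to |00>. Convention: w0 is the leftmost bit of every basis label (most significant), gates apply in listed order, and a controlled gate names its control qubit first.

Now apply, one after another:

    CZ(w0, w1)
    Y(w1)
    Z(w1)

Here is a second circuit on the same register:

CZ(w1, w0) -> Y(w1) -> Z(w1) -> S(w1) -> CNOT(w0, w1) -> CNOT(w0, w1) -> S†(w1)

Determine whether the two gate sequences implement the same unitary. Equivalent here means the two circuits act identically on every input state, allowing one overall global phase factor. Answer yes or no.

Yes: on every input state the two circuits agree up to one overall phase factor.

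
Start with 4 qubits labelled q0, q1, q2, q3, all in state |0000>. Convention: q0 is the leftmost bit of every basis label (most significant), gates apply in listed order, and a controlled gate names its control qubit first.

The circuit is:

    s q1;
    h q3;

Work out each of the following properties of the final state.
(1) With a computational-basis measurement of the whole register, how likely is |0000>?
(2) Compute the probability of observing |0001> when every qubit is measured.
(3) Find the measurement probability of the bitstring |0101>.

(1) A full measurement returns |0000> with probability 1/2.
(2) The probability of measuring |0001> is 1/2.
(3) A full measurement returns |0101> with probability 0.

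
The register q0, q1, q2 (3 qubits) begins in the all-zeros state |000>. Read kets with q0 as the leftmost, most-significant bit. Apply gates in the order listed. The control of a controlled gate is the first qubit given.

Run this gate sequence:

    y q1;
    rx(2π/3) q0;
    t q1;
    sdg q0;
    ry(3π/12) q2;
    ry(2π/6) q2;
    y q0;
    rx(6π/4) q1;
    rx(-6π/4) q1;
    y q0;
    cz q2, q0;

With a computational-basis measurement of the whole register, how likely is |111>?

Outcome |111> occurs with probability -3*sqrt(2)/32 + 3*sqrt(6)/32 + 3/8. Key observation: gates 7-10 undo each other exactly, leaving only the rest of the circuit to track.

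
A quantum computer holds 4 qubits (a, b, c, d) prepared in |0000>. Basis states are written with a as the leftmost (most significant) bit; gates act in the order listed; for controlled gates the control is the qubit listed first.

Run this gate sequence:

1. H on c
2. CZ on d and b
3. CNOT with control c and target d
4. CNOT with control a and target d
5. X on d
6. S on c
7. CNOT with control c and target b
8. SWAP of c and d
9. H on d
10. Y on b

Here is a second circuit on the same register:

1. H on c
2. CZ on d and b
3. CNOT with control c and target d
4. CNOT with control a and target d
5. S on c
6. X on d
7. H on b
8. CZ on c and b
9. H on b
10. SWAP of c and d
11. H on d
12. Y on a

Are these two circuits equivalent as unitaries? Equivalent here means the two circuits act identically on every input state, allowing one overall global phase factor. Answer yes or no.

No — the two circuits implement different unitaries, even allowing a global phase.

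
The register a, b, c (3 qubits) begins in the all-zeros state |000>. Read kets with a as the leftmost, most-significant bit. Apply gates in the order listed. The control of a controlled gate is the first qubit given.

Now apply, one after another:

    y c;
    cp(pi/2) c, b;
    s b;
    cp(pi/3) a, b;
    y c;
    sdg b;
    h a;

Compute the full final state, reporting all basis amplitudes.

After the circuit, the state carries amplitude sqrt(2)/2 on |000>, sqrt(2)/2 on |100>, and 0 on every other basis state.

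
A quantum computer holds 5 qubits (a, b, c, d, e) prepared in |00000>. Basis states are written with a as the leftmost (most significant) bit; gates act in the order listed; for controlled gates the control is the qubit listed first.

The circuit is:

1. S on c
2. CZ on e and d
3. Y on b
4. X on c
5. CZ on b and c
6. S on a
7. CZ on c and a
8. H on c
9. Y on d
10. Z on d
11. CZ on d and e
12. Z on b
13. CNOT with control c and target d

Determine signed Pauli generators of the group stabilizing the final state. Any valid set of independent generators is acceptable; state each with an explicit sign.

The stabilizer group can be generated by -IIXXI, +ZIIII, -IZIII, -IIZZI, +IIIIZ, among other valid generating sets.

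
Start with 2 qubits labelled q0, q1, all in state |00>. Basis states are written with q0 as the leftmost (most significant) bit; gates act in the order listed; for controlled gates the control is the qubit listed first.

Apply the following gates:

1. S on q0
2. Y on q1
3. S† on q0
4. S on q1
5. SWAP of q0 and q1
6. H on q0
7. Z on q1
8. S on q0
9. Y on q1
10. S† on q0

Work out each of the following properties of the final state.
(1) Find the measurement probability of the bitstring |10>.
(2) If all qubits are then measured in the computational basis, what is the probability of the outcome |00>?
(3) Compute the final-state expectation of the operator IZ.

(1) A full measurement returns |10> with probability 0.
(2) A full measurement returns |00> with probability 0.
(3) In the final state, IZ has expectation -1.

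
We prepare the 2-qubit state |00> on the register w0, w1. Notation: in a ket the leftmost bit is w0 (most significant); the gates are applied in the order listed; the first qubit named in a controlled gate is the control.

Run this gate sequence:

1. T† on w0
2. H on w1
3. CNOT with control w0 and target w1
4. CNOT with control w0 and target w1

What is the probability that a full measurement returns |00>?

A full measurement returns |00> with probability 1/2. Key observation: the block from step 3 through step 4 cancels to the identity and can be dropped.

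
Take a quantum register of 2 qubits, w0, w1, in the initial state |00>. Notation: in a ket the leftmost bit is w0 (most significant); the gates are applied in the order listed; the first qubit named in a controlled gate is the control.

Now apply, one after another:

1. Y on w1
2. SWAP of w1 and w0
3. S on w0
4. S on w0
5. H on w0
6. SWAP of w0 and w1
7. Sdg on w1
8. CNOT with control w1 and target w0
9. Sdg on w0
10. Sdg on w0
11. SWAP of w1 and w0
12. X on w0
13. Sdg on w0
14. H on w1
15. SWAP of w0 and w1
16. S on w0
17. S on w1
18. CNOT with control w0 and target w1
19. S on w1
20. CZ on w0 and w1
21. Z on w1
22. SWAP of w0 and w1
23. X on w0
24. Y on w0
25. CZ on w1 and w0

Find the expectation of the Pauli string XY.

In the final state, XY has expectation 0.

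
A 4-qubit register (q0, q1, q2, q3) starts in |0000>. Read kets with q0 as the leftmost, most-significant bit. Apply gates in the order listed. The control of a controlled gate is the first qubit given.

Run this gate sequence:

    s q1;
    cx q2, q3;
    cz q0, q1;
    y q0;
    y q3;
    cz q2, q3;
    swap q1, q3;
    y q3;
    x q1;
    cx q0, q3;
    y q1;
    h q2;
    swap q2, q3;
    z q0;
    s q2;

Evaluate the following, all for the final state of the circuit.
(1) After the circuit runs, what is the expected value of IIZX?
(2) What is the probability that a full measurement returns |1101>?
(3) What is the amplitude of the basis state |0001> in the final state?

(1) The expectation value of IIZX is 1.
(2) The probability of measuring |1101> is 1/2.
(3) The final state's coefficient on |0001> equals 0.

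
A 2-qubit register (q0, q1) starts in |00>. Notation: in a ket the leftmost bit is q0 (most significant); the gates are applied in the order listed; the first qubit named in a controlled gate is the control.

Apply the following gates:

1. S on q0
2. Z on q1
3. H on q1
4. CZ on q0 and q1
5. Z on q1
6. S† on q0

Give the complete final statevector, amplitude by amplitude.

After the circuit, the state carries amplitude sqrt(2)/2 on |00>, -sqrt(2)/2 on |01>, 0 on |10>, 0 on |11>.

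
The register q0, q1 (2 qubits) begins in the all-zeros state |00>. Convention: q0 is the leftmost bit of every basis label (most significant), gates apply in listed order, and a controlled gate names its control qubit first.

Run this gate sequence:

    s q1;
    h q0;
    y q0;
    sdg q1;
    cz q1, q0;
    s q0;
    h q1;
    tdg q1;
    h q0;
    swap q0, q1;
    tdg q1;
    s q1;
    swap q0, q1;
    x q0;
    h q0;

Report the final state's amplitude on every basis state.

The resulting statevector has amplitude -1/4 - I/4 - exp(3*I*pi/4)/4 + exp(I*pi/4)/4 on |00>, 1/4 - I/4 - exp(I*pi/4)/4 + exp(3*I*pi/4)/4 on |01>, 1/4 - exp(3*I*pi/4)/4 + exp(I*pi/4)/4 + I/4 on |10>, 1/4 - I/4 - exp(3*I*pi/4)/4 + exp(I*pi/4)/4 on |11>.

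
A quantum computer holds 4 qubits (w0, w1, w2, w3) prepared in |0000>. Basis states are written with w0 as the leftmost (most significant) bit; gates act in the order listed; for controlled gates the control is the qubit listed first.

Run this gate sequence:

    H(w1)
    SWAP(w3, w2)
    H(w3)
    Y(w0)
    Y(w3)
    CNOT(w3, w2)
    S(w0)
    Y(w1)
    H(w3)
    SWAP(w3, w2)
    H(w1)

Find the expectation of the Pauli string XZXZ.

In the final state, XZXZ has expectation 0.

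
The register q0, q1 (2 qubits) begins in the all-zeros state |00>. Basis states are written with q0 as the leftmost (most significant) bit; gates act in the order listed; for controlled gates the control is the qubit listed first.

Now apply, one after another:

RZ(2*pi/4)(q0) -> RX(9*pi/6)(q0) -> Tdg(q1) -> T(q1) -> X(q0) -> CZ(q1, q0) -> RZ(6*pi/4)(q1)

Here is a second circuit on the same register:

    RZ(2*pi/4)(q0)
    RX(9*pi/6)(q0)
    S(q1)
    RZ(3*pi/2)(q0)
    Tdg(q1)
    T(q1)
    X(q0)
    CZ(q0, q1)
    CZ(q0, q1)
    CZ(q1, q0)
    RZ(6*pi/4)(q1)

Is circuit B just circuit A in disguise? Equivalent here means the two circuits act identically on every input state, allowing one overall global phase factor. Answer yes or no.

No: there is an input state on which the two circuits produce genuinely different outputs (not merely differing by a phase).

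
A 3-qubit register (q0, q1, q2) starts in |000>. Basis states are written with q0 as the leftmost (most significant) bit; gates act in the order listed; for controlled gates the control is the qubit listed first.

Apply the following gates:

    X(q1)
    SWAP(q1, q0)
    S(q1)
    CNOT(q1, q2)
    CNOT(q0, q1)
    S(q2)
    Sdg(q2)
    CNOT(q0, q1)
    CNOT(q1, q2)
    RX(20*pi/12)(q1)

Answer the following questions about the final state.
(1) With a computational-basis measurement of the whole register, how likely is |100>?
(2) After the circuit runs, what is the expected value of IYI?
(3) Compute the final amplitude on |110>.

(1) The probability of measuring |100> is 3/4.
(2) In the final state, IYI has expectation sqrt(3)/2.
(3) The final state's coefficient on |110> equals -I/2.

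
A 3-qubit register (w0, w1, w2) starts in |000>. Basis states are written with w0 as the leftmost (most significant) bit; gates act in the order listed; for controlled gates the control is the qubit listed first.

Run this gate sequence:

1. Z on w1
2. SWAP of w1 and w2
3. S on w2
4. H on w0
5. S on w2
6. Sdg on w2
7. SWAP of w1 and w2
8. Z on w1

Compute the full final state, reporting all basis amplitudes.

After the circuit, the state carries amplitude sqrt(2)/2 on |000>, sqrt(2)/2 on |100>, and 0 on every other basis state.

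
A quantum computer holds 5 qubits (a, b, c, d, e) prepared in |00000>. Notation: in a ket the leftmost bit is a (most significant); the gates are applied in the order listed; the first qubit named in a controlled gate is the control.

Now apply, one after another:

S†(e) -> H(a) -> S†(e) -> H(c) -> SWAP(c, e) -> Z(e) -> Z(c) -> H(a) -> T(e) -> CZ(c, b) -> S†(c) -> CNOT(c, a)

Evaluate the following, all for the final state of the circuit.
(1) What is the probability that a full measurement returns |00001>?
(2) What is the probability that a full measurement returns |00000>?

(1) A full measurement returns |00001> with probability 1/2.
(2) The probability of measuring |00000> is 1/2.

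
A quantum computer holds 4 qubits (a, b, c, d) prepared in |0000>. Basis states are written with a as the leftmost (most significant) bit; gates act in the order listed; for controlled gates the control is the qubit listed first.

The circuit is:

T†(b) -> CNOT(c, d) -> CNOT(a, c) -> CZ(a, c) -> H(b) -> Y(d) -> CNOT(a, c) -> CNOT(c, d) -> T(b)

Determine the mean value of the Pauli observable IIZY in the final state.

The observable IIZY averages to 0.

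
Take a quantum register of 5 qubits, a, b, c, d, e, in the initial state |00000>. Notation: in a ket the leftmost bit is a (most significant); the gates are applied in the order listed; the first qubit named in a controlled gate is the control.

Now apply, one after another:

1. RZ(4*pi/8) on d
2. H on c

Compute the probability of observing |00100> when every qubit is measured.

The probability of measuring |00100> is 1/2.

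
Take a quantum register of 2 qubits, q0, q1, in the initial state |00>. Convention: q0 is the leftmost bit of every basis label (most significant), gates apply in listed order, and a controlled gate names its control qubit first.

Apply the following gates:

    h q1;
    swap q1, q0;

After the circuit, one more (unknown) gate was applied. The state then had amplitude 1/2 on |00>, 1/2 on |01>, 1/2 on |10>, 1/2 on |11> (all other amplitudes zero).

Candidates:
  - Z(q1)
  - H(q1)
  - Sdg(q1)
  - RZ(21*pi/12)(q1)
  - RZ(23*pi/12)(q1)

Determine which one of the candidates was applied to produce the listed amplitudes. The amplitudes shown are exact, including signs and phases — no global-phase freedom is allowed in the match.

The unique candidate consistent with the amplitudes is H(q1).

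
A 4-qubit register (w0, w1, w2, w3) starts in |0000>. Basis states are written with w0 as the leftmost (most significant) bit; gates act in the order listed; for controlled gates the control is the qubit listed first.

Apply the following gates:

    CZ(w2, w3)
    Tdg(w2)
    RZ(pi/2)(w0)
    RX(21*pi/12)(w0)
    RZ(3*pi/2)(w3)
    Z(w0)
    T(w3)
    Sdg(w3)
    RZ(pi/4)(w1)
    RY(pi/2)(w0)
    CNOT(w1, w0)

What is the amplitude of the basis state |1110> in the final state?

|1110> carries amplitude 0 in the final state.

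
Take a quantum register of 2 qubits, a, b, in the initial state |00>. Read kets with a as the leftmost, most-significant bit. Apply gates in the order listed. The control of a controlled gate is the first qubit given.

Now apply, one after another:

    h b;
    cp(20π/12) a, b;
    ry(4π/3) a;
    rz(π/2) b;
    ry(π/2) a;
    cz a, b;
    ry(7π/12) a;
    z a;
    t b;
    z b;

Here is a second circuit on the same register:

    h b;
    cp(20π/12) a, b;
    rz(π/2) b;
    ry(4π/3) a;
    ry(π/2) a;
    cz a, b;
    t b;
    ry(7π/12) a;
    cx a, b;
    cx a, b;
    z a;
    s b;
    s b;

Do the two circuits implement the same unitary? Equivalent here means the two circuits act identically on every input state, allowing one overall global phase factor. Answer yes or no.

Yes: on every input state the two circuits agree up to one overall phase factor.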